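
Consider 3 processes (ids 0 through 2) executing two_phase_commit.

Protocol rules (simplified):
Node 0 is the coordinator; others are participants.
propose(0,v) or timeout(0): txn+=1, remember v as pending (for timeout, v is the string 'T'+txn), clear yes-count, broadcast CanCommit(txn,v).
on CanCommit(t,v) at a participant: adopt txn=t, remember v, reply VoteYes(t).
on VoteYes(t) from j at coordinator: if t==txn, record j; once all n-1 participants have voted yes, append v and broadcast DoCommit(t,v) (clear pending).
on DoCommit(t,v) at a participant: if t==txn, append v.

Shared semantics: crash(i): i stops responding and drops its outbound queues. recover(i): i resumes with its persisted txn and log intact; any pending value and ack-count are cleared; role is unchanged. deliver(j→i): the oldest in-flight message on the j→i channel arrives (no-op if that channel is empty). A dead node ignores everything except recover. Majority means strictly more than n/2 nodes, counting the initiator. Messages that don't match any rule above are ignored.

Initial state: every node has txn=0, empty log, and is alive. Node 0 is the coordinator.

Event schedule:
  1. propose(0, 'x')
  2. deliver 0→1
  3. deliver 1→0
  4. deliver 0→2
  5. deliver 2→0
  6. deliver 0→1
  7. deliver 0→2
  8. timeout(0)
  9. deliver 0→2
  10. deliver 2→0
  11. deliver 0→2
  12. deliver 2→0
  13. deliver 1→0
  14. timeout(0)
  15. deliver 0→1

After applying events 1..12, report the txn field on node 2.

1. propose(0,'x'):  <0:coor t1 ->
2. deliver 0→1:  <1:part t1 ->
3. deliver 1→0:  nop
4. deliver 0→2:  <2:part t1 ->
5. deliver 2→0:  <0:coor t1 x>
6. deliver 0→1:  <1:part t1 x>
7. deliver 0→2:  <2:part t1 x>
8. timeout(0):  <0:coor t2 x>
9. deliver 0→2:  <2:part t2 x>
10. deliver 2→0:  nop
11. deliver 0→2:  nop
12. deliver 2→0:  nop

2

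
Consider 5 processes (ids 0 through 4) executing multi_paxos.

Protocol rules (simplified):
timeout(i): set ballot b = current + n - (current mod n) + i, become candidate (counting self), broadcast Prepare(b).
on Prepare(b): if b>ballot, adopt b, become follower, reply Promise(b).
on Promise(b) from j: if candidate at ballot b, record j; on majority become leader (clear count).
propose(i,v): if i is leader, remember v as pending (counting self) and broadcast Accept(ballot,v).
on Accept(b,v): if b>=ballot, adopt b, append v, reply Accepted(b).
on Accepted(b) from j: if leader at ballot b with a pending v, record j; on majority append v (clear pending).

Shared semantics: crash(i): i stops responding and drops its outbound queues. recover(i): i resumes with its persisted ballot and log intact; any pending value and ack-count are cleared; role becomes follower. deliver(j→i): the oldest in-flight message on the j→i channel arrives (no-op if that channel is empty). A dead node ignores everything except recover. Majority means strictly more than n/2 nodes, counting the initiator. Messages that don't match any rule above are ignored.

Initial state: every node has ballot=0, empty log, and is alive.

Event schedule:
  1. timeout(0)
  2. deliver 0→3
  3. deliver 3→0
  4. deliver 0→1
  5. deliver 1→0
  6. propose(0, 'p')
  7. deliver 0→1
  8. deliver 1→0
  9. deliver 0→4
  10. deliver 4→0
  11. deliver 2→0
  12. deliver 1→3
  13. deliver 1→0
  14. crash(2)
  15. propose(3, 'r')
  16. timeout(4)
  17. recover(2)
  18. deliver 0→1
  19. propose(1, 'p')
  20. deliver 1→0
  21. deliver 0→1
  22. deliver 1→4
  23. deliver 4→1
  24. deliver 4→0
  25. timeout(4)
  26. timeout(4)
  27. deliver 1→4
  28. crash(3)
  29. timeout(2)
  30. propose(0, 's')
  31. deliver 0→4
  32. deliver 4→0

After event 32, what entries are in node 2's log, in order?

empty

step 1 timeout(0): 0={cand,b=5,log=-}
step 2 deliver 0→3: 3={foll,b=5,log=-}
step 3 deliver 3→0: —
step 4 deliver 0→1: 1={foll,b=5,log=-}
step 5 deliver 1→0: 0={lead,b=5,log=-}
step 6 propose(0,'p'): —
step 7 deliver 0→1: 1={foll,b=5,log=p}
step 8 deliver 1→0: —
step 9 deliver 0→4: 4={foll,b=5,log=-}
step 10 deliver 4→0: —
step 11 deliver 2→0: —
step 12 deliver 1→3: —
step 13 deliver 1→0: —
step 14 crash(2): 2={✗foll,b=0,log=-}
step 15 propose(3,'r'): —
step 16 timeout(4): 4={cand,b=14,log=-}
step 17 recover(2): 2={foll,b=0,log=-}
step 18 deliver 0→1: —
step 19 propose(1,'p'): —
step 20 deliver 1→0: —
step 21 deliver 0→1: —
step 22 deliver 1→4: —
step 23 deliver 4→1: 1={foll,b=14,log=p}
step 24 deliver 4→0: 0={foll,b=14,log=-}
step 25 timeout(4): 4={cand,b=19,log=-}
step 26 timeout(4): 4={cand,b=24,log=-}
step 27 deliver 1→4: —
step 28 crash(3): 3={✗foll,b=5,log=-}
step 29 timeout(2): 2={cand,b=7,log=-}
step 30 propose(0,'s'): —
step 31 deliver 0→4: —
step 32 deliver 4→0: 0={foll,b=19,log=-}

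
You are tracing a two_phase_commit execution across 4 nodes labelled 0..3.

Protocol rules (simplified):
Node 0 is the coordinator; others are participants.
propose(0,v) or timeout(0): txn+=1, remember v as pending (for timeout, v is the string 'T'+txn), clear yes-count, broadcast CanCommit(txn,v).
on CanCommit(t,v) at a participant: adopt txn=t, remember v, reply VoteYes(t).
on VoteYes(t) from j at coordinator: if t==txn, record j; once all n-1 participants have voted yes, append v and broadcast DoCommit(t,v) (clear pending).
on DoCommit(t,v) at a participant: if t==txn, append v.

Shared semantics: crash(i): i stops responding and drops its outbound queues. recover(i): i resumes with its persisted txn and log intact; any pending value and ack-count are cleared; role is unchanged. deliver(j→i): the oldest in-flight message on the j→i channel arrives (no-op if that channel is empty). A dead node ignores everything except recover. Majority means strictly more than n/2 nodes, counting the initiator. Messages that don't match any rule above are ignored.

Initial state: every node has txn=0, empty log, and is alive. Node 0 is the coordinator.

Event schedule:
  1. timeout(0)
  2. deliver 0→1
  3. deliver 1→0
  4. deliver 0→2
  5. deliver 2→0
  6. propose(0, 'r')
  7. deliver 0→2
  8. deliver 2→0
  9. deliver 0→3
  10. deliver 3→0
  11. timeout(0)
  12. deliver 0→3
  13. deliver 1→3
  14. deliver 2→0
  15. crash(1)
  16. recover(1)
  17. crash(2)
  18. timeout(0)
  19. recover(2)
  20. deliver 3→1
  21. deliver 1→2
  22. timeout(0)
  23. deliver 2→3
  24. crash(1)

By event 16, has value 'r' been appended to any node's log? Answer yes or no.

e1 timeout(0): 0[coor,t=1,-]
e2 deliver 0→1: 1[part,t=1,-]
e3 deliver 1→0: ·
e4 deliver 0→2: 2[part,t=1,-]
e5 deliver 2→0: ·
e6 propose(0,'r'): 0[coor,t=2,-]
e7 deliver 0→2: 2[part,t=2,-]
e8 deliver 2→0: ·
e9 deliver 0→3: 3[part,t=1,-]
e10 deliver 3→0: ·
e11 timeout(0): 0[coor,t=3,-]
e12 deliver 0→3: 3[part,t=2,-]
e13 deliver 1→3: ·
e14 deliver 2→0: ·
e15 crash(1): 1[✗part,t=1,-]
e16 recover(1): 1[part,t=1,-]

no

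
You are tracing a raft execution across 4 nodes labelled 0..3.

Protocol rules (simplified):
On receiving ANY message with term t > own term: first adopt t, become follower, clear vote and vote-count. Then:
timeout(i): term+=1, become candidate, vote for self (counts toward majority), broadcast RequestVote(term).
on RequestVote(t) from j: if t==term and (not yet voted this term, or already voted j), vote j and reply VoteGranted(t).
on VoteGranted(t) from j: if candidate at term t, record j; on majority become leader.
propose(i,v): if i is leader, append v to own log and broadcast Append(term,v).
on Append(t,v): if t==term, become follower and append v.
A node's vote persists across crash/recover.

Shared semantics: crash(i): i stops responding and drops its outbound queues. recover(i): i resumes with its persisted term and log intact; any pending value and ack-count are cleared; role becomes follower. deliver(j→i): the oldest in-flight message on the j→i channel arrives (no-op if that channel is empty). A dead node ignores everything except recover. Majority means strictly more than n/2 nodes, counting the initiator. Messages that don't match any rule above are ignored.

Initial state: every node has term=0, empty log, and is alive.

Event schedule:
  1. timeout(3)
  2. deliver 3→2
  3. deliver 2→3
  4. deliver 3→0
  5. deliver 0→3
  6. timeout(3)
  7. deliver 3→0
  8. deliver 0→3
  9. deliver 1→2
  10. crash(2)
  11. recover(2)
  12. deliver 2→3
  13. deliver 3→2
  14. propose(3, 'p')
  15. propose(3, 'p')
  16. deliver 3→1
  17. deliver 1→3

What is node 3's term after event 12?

2

[1] timeout(3) → N3(cand t1 [-])
[2] deliver 3→2 → N2(foll t1 [-])
[3] deliver 2→3 → ∅
[4] deliver 3→0 → N0(foll t1 [-])
[5] deliver 0→3 → N3(lead t1 [-])
[6] timeout(3) → N3(cand t2 [-])
[7] deliver 3→0 → N0(foll t2 [-])
[8] deliver 0→3 → ∅
[9] deliver 1→2 → ∅
[10] crash(2) → N2(✗foll t1 [-])
[11] recover(2) → N2(foll t1 [-])
[12] deliver 2→3 → ∅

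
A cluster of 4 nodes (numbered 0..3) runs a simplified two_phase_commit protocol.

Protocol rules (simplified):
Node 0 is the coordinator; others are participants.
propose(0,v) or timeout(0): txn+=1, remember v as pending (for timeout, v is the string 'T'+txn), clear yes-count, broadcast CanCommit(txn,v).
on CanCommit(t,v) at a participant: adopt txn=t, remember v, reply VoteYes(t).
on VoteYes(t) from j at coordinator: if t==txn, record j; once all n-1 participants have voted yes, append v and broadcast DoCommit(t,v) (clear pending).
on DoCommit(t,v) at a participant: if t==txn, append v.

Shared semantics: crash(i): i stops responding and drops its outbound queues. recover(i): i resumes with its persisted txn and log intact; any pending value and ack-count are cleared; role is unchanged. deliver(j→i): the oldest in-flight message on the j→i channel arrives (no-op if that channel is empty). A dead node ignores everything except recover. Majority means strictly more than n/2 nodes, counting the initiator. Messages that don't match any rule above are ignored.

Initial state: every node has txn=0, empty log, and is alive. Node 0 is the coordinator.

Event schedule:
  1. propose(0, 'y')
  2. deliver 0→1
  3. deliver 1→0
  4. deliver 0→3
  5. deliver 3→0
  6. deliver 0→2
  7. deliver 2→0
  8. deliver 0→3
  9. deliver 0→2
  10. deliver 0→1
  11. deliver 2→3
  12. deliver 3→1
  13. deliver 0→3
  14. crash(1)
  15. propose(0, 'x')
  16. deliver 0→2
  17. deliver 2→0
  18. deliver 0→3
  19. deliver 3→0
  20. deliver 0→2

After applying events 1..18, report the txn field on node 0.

2

e1 propose(0,'y'): 0[coor,t=1,-]
e2 deliver 0→1: 1[part,t=1,-]
e3 deliver 1→0: ·
e4 deliver 0→3: 3[part,t=1,-]
e5 deliver 3→0: ·
e6 deliver 0→2: 2[part,t=1,-]
e7 deliver 2→0: 0[coor,t=1,y]
e8 deliver 0→3: 3[part,t=1,y]
e9 deliver 0→2: 2[part,t=1,y]
e10 deliver 0→1: 1[part,t=1,y]
e11 deliver 2→3: ·
e12 deliver 3→1: ·
e13 deliver 0→3: ·
e14 crash(1): 1[✗part,t=1,y]
e15 propose(0,'x'): 0[coor,t=2,y]
e16 deliver 0→2: 2[part,t=2,y]
e17 deliver 2→0: ·
e18 deliver 0→3: 3[part,t=2,y]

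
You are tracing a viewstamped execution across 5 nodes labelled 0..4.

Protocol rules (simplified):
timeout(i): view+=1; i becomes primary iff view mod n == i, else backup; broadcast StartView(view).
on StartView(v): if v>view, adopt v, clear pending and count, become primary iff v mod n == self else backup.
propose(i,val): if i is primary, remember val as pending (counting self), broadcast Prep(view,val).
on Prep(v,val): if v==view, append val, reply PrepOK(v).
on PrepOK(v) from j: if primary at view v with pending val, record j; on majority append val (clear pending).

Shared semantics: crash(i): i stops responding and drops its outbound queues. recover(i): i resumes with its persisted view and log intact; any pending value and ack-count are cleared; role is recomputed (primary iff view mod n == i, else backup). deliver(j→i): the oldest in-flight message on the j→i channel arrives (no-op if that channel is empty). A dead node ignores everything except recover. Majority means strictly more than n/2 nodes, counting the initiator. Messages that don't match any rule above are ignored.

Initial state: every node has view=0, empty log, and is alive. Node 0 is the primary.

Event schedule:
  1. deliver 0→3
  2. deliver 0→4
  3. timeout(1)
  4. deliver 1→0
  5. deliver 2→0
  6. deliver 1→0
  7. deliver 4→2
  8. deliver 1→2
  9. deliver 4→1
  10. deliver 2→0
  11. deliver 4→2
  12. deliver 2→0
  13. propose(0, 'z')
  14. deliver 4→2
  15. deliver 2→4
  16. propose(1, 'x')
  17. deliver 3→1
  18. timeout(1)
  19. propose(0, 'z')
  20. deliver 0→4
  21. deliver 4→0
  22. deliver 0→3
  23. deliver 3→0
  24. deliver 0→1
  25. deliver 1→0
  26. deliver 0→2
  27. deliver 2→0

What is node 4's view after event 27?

[1] deliver 0→3 → ∅
[2] deliver 0→4 → ∅
[3] timeout(1) → N1(prim v1 [-])
[4] deliver 1→0 → N0(back v1 [-])
[5] deliver 2→0 → ∅
[6] deliver 1→0 → ∅
[7] deliver 4→2 → ∅
[8] deliver 1→2 → N2(back v1 [-])
[9] deliver 4→1 → ∅
[10] deliver 2→0 → ∅
[11] deliver 4→2 → ∅
[12] deliver 2→0 → ∅
[13] propose(0,'z') → ∅
[14] deliver 4→2 → ∅
[15] deliver 2→4 → ∅
[16] propose(1,'x') → ∅
[17] deliver 3→1 → ∅
[18] timeout(1) → N1(back v2 [-])
[19] propose(0,'z') → ∅
[20] deliver 0→4 → ∅
[21] deliver 4→0 → ∅
[22] deliver 0→3 → ∅
[23] deliver 3→0 → ∅
[24] deliver 0→1 → ∅
[25] deliver 1→0 → N0(back v1 [x])
[26] deliver 0→2 → ∅
[27] deliver 2→0 → ∅

0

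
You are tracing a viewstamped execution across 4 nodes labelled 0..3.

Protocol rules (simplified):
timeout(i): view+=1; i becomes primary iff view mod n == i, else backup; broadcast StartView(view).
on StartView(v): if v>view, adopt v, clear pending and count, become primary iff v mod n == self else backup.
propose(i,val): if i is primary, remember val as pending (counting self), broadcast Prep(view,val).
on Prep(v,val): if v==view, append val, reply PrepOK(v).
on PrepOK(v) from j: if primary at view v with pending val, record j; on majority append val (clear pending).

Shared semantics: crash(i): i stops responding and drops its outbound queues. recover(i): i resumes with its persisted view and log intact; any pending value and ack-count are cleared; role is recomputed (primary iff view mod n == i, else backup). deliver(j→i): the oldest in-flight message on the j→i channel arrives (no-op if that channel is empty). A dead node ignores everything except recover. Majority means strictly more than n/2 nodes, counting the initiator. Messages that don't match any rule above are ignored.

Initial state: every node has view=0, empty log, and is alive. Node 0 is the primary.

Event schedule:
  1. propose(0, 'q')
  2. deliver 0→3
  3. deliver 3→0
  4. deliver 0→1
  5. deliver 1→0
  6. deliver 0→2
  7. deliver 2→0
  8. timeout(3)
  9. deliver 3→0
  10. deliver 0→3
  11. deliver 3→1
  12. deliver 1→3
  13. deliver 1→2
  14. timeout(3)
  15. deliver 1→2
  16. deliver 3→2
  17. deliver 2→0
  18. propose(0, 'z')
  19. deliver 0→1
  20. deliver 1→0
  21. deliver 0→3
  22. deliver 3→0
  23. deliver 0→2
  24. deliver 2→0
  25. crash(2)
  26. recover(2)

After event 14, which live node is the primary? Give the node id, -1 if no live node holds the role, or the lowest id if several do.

step 1 propose(0,'q'): —
step 2 deliver 0→3: 3={back,v=0,log=q}
step 3 deliver 3→0: —
step 4 deliver 0→1: 1={back,v=0,log=q}
step 5 deliver 1→0: 0={prim,v=0,log=q}
step 6 deliver 0→2: 2={back,v=0,log=q}
step 7 deliver 2→0: —
step 8 timeout(3): 3={back,v=1,log=q}
step 9 deliver 3→0: 0={back,v=1,log=q}
step 10 deliver 0→3: —
step 11 deliver 3→1: 1={prim,v=1,log=q}
step 12 deliver 1→3: —
step 13 deliver 1→2: —
step 14 timeout(3): 3={back,v=2,log=q}

1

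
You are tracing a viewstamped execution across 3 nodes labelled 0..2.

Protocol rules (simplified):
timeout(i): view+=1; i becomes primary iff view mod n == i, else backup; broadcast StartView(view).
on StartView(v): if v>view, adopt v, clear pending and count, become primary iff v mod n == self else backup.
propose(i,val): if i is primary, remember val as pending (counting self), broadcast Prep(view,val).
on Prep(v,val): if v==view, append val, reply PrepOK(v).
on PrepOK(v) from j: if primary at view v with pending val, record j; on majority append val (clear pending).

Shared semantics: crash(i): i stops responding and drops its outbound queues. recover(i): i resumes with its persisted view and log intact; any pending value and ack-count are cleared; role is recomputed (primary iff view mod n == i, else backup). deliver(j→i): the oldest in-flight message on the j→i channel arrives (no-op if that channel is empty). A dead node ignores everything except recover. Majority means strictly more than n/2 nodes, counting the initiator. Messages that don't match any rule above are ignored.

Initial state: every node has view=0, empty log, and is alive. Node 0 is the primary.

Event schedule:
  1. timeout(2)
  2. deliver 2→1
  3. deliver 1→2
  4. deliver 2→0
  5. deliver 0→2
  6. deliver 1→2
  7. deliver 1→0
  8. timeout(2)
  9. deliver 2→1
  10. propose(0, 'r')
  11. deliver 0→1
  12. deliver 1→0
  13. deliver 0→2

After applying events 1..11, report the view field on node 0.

[1] timeout(2) → N2(back v1 [-])
[2] deliver 2→1 → N1(prim v1 [-])
[3] deliver 1→2 → ∅
[4] deliver 2→0 → N0(back v1 [-])
[5] deliver 0→2 → ∅
[6] deliver 1→2 → ∅
[7] deliver 1→0 → ∅
[8] timeout(2) → N2(prim v2 [-])
[9] deliver 2→1 → N1(back v2 [-])
[10] propose(0,'r') → ∅
[11] deliver 0→1 → ∅

1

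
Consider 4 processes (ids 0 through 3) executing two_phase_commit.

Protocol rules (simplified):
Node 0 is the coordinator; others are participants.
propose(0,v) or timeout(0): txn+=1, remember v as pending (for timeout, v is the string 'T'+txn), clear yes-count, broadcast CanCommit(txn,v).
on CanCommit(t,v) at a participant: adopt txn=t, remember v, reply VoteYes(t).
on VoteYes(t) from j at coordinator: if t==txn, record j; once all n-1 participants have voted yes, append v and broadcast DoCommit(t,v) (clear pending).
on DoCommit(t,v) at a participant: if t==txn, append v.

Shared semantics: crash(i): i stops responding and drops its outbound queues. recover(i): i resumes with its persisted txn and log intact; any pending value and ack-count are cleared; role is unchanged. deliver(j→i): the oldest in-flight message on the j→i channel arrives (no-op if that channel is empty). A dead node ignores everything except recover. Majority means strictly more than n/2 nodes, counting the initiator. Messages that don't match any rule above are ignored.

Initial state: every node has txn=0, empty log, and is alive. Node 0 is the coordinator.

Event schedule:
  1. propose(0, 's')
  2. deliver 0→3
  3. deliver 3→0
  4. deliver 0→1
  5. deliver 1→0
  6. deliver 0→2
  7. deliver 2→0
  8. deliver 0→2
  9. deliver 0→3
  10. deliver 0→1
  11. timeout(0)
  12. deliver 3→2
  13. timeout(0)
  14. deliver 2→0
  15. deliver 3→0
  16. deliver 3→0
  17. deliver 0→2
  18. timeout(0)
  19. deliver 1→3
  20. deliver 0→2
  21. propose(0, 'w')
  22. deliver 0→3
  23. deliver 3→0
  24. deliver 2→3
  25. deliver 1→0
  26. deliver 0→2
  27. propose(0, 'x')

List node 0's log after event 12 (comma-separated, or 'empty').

step 1 propose(0,'s'): 0={coor,t=1,log=-}
step 2 deliver 0→3: 3={part,t=1,log=-}
step 3 deliver 3→0: —
step 4 deliver 0→1: 1={part,t=1,log=-}
step 5 deliver 1→0: —
step 6 deliver 0→2: 2={part,t=1,log=-}
step 7 deliver 2→0: 0={coor,t=1,log=s}
step 8 deliver 0→2: 2={part,t=1,log=s}
step 9 deliver 0→3: 3={part,t=1,log=s}
step 10 deliver 0→1: 1={part,t=1,log=s}
step 11 timeout(0): 0={coor,t=2,log=s}
step 12 deliver 3→2: —

s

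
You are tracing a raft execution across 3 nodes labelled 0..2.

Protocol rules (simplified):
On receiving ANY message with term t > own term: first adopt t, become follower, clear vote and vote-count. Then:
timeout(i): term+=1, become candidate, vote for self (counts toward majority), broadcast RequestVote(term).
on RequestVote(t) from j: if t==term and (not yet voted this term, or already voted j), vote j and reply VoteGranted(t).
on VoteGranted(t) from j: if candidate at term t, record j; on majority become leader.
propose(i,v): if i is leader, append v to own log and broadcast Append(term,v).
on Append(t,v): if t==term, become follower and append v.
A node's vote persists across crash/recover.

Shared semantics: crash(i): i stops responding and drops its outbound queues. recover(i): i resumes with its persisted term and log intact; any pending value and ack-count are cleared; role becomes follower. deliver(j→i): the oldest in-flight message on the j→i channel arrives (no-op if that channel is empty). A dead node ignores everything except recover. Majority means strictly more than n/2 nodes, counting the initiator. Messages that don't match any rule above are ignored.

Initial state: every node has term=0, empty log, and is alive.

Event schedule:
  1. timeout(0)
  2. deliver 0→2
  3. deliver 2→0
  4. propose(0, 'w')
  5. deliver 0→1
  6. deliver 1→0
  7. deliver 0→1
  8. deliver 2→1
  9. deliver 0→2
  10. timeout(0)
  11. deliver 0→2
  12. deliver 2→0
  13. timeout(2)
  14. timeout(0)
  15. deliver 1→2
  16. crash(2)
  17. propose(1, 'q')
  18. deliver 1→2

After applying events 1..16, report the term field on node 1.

1

[1] timeout(0) → N0(cand t1 [-])
[2] deliver 0→2 → N2(foll t1 [-])
[3] deliver 2→0 → N0(lead t1 [-])
[4] propose(0,'w') → N0(lead t1 [w])
[5] deliver 0→1 → N1(foll t1 [-])
[6] deliver 1→0 → ∅
[7] deliver 0→1 → N1(foll t1 [w])
[8] deliver 2→1 → ∅
[9] deliver 0→2 → N2(foll t1 [w])
[10] timeout(0) → N0(cand t2 [w])
[11] deliver 0→2 → N2(foll t2 [w])
[12] deliver 2→0 → N0(lead t2 [w])
[13] timeout(2) → N2(cand t3 [w])
[14] timeout(0) → N0(cand t3 [w])
[15] deliver 1→2 → ∅
[16] crash(2) → N2(✗cand t3 [w])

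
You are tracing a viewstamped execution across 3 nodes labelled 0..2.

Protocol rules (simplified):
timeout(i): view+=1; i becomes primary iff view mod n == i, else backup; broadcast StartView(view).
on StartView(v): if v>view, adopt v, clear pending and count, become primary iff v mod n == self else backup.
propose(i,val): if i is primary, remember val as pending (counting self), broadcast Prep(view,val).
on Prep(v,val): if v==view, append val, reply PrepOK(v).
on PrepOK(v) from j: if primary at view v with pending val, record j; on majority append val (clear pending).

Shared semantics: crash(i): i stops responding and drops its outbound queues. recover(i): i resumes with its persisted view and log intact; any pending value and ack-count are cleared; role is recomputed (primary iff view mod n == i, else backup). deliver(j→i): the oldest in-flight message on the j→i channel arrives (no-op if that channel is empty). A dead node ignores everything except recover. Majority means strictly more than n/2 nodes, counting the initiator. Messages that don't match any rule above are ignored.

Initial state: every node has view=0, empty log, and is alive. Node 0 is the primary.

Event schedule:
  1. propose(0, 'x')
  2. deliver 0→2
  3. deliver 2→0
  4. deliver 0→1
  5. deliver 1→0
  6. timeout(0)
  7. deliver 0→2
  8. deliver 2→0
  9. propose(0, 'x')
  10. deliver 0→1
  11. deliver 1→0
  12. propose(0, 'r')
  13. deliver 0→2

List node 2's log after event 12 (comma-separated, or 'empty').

x

e1 propose(0,'x'): ·
e2 deliver 0→2: 2[back,v=0,x]
e3 deliver 2→0: 0[prim,v=0,x]
e4 deliver 0→1: 1[back,v=0,x]
e5 deliver 1→0: ·
e6 timeout(0): 0[back,v=1,x]
e7 deliver 0→2: 2[back,v=1,x]
e8 deliver 2→0: ·
e9 propose(0,'x'): ·
e10 deliver 0→1: 1[prim,v=1,x]
e11 deliver 1→0: ·
e12 propose(0,'r'): ·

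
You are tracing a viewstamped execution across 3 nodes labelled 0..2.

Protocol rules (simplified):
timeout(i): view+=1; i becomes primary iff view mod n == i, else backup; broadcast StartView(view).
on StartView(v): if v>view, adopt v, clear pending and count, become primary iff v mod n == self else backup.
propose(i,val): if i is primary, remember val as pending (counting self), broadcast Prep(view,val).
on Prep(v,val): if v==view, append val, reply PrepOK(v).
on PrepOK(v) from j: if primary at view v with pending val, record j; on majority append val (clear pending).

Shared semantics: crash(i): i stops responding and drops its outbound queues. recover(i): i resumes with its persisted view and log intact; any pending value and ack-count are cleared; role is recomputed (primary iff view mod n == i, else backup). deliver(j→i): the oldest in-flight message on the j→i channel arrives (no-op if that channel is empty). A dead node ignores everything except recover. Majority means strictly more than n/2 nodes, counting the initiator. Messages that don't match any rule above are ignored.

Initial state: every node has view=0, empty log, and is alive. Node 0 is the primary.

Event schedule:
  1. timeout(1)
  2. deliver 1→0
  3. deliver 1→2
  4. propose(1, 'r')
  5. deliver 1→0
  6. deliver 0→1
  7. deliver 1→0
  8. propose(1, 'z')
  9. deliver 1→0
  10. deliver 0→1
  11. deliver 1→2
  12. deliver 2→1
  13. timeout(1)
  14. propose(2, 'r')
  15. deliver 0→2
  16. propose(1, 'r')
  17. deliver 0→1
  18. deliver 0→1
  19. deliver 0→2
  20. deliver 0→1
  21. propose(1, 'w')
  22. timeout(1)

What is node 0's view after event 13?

1

after 1 — timeout(1): n1:prim/v1/[-]
after 2 — deliver 1→0: n0:back/v1/[-]
after 3 — deliver 1→2: n2:back/v1/[-]
after 4 — propose(1,'r'): ·
after 5 — deliver 1→0: n0:back/v1/[r]
after 6 — deliver 0→1: n1:prim/v1/[r]
after 7 — deliver 1→0: ·
after 8 — propose(1,'z'): ·
after 9 — deliver 1→0: n0:back/v1/[r,z]
after 10 — deliver 0→1: n1:prim/v1/[r,z]
after 11 — deliver 1→2: n2:back/v1/[r]
after 12 — deliver 2→1: ·
after 13 — timeout(1): n1:back/v2/[r,z]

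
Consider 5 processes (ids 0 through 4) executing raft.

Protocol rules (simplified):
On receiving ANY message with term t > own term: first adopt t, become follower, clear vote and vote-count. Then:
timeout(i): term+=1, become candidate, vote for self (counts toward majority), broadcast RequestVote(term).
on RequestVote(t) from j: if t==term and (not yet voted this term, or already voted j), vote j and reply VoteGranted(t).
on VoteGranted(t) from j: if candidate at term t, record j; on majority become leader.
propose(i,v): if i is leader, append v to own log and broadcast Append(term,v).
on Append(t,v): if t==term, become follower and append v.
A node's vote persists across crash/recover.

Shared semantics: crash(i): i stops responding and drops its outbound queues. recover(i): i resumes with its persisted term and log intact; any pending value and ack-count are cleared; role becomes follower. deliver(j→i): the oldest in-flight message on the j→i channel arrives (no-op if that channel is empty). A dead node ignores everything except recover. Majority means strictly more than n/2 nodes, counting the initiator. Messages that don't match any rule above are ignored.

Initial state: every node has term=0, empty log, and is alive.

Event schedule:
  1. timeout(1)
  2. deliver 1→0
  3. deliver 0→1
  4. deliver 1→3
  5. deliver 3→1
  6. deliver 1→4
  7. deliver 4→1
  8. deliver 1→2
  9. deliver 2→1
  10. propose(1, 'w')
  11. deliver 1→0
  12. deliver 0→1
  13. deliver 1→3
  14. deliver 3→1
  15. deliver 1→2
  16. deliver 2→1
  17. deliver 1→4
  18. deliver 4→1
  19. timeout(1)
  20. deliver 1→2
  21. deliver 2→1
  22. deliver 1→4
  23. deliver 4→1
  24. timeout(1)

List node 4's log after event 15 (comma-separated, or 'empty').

empty

step 1 timeout(1): 1={cand,t=1,log=-}
step 2 deliver 1→0: 0={foll,t=1,log=-}
step 3 deliver 0→1: —
step 4 deliver 1→3: 3={foll,t=1,log=-}
step 5 deliver 3→1: 1={lead,t=1,log=-}
step 6 deliver 1→4: 4={foll,t=1,log=-}
step 7 deliver 4→1: —
step 8 deliver 1→2: 2={foll,t=1,log=-}
step 9 deliver 2→1: —
step 10 propose(1,'w'): 1={lead,t=1,log=w}
step 11 deliver 1→0: 0={foll,t=1,log=w}
step 12 deliver 0→1: —
step 13 deliver 1→3: 3={foll,t=1,log=w}
step 14 deliver 3→1: —
step 15 deliver 1→2: 2={foll,t=1,log=w}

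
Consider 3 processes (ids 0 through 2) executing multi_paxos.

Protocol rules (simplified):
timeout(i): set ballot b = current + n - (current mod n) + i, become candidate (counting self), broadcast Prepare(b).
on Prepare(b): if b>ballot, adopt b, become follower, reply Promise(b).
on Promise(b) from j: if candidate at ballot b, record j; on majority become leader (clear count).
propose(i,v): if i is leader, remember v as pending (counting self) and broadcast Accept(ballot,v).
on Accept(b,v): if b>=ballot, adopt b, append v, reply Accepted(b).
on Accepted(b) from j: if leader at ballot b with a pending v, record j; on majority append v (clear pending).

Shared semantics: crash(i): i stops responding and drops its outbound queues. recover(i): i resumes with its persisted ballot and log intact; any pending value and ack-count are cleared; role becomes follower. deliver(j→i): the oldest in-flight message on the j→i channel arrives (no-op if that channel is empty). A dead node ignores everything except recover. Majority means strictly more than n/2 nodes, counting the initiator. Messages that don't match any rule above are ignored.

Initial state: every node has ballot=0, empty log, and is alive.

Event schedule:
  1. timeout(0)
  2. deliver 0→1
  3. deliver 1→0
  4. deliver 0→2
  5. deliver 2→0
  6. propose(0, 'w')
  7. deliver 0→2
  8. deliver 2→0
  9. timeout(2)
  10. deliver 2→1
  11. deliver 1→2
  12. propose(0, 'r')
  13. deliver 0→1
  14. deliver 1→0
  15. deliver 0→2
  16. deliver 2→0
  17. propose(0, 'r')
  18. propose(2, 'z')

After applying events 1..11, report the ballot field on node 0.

3

step 1 timeout(0): 0={cand,b=3,log=-}
step 2 deliver 0→1: 1={foll,b=3,log=-}
step 3 deliver 1→0: 0={lead,b=3,log=-}
step 4 deliver 0→2: 2={foll,b=3,log=-}
step 5 deliver 2→0: —
step 6 propose(0,'w'): —
step 7 deliver 0→2: 2={foll,b=3,log=w}
step 8 deliver 2→0: 0={lead,b=3,log=w}
step 9 timeout(2): 2={cand,b=8,log=w}
step 10 deliver 2→1: 1={foll,b=8,log=-}
step 11 deliver 1→2: 2={lead,b=8,log=w}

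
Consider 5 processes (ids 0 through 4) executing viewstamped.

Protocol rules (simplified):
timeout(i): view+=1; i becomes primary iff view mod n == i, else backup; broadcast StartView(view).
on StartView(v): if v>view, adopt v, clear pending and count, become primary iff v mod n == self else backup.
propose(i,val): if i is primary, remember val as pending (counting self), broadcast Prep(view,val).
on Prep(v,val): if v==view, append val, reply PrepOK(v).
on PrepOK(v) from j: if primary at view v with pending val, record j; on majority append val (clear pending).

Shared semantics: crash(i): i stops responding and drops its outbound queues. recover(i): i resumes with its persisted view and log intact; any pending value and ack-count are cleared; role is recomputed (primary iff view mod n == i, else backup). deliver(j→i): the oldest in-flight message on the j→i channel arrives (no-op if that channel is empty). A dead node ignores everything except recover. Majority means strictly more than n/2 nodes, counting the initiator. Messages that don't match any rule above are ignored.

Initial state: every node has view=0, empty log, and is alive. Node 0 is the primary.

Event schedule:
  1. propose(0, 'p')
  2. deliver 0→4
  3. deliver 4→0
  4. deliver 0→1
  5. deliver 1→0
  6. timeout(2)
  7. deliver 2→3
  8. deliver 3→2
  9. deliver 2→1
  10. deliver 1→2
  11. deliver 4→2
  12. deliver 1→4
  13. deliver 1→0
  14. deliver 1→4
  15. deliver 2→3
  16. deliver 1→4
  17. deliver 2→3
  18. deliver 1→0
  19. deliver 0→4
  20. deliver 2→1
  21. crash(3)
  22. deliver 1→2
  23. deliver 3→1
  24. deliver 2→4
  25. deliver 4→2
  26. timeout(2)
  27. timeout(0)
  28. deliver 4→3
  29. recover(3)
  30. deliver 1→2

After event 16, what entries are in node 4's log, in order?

p

1. propose(0,'p'):  nop
2. deliver 0→4:  <4:back v0 p>
3. deliver 4→0:  nop
4. deliver 0→1:  <1:back v0 p>
5. deliver 1→0:  <0:prim v0 p>
6. timeout(2):  <2:back v1 ->
7. deliver 2→3:  <3:back v1 ->
8. deliver 3→2:  nop
9. deliver 2→1:  <1:prim v1 p>
10. deliver 1→2:  nop
11. deliver 4→2:  nop
12. deliver 1→4:  nop
13. deliver 1→0:  nop
14. deliver 1→4:  nop
15. deliver 2→3:  nop
16. deliver 1→4:  nop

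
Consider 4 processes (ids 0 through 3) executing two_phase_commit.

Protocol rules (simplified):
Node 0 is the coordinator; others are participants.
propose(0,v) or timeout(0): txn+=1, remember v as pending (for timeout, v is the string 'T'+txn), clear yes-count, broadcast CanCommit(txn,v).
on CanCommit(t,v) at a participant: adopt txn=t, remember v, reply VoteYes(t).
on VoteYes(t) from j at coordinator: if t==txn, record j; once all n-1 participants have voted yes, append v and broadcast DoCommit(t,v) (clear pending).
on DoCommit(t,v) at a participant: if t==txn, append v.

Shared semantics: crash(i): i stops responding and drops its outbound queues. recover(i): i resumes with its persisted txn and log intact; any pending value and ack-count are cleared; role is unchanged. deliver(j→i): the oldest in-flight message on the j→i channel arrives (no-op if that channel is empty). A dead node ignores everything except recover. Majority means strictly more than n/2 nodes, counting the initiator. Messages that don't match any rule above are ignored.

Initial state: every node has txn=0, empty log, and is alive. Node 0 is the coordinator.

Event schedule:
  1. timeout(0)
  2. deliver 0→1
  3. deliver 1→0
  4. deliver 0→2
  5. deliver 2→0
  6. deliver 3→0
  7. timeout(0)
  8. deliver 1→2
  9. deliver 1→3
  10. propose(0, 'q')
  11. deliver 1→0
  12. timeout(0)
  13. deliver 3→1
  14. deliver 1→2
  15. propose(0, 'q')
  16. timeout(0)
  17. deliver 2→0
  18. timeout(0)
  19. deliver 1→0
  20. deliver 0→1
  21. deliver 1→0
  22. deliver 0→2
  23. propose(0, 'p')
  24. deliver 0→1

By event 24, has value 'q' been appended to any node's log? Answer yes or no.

[1] timeout(0) → N0(coor t1 [-])
[2] deliver 0→1 → N1(part t1 [-])
[3] deliver 1→0 → ∅
[4] deliver 0→2 → N2(part t1 [-])
[5] deliver 2→0 → ∅
[6] deliver 3→0 → ∅
[7] timeout(0) → N0(coor t2 [-])
[8] deliver 1→2 → ∅
[9] deliver 1→3 → ∅
[10] propose(0,'q') → N0(coor t3 [-])
[11] deliver 1→0 → ∅
[12] timeout(0) → N0(coor t4 [-])
[13] deliver 3→1 → ∅
[14] deliver 1→2 → ∅
[15] propose(0,'q') → N0(coor t5 [-])
[16] timeout(0) → N0(coor t6 [-])
[17] deliver 2→0 → ∅
[18] timeout(0) → N0(coor t7 [-])
[19] deliver 1→0 → ∅
[20] deliver 0→1 → N1(part t2 [-])
[21] deliver 1→0 → ∅
[22] deliver 0→2 → N2(part t2 [-])
[23] propose(0,'p') → N0(coor t8 [-])
[24] deliver 0→1 → N1(part t3 [-])

no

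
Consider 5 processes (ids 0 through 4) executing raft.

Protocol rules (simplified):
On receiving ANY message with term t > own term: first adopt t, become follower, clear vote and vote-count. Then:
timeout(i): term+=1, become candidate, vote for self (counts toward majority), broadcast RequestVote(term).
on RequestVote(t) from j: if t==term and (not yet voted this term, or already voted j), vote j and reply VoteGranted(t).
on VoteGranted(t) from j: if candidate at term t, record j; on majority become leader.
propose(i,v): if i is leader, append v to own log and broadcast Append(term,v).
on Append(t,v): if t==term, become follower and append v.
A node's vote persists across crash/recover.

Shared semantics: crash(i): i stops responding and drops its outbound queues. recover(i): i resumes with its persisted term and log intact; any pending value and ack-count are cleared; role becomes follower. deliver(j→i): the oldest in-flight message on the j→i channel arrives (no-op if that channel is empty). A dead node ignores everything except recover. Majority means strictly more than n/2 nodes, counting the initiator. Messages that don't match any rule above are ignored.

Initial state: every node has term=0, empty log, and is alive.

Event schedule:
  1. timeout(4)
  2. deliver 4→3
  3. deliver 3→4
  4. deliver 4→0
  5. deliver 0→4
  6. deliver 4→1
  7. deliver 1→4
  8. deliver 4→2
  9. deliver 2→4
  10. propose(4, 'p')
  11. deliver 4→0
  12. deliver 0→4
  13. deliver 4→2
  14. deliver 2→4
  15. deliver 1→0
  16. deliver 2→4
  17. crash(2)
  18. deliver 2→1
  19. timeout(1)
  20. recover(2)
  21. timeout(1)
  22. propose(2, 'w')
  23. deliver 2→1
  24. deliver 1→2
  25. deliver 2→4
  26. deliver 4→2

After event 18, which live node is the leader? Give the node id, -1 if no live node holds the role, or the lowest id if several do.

4

step 1 timeout(4): 4={cand,t=1,log=-}
step 2 deliver 4→3: 3={foll,t=1,log=-}
step 3 deliver 3→4: —
step 4 deliver 4→0: 0={foll,t=1,log=-}
step 5 deliver 0→4: 4={lead,t=1,log=-}
step 6 deliver 4→1: 1={foll,t=1,log=-}
step 7 deliver 1→4: —
step 8 deliver 4→2: 2={foll,t=1,log=-}
step 9 deliver 2→4: —
step 10 propose(4,'p'): 4={lead,t=1,log=p}
step 11 deliver 4→0: 0={foll,t=1,log=p}
step 12 deliver 0→4: —
step 13 deliver 4→2: 2={foll,t=1,log=p}
step 14 deliver 2→4: —
step 15 deliver 1→0: —
step 16 deliver 2→4: —
step 17 crash(2): 2={✗foll,t=1,log=p}
step 18 deliver 2→1: —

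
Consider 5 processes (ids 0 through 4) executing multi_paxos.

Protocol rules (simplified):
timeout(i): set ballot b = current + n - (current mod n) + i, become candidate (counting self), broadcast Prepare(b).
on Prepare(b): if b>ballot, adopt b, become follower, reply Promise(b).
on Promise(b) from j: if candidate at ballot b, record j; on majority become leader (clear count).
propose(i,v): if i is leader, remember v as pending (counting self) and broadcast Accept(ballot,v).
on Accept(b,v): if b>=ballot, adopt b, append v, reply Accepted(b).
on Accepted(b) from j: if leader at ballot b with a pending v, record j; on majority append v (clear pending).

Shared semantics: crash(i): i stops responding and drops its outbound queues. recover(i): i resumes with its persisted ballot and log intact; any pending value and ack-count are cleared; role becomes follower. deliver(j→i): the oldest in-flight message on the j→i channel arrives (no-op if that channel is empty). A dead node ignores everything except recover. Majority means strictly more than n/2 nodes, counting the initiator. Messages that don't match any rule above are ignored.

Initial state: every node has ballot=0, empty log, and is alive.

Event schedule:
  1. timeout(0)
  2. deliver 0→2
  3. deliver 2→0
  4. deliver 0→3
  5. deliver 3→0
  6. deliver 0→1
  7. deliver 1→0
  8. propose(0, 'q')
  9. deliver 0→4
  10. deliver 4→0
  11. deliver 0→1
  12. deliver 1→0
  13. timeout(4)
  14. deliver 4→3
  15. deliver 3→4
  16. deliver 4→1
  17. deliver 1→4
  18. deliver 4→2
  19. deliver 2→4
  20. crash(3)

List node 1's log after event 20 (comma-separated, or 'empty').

q

[1] timeout(0) → N0(cand b5 [-])
[2] deliver 0→2 → N2(foll b5 [-])
[3] deliver 2→0 → ∅
[4] deliver 0→3 → N3(foll b5 [-])
[5] deliver 3→0 → N0(lead b5 [-])
[6] deliver 0→1 → N1(foll b5 [-])
[7] deliver 1→0 → ∅
[8] propose(0,'q') → ∅
[9] deliver 0→4 → N4(foll b5 [-])
[10] deliver 4→0 → ∅
[11] deliver 0→1 → N1(foll b5 [q])
[12] deliver 1→0 → ∅
[13] timeout(4) → N4(cand b14 [-])
[14] deliver 4→3 → N3(foll b14 [-])
[15] deliver 3→4 → ∅
[16] deliver 4→1 → N1(foll b14 [q])
[17] deliver 1→4 → N4(lead b14 [-])
[18] deliver 4→2 → N2(foll b14 [-])
[19] deliver 2→4 → ∅
[20] crash(3) → N3(✗foll b14 [-])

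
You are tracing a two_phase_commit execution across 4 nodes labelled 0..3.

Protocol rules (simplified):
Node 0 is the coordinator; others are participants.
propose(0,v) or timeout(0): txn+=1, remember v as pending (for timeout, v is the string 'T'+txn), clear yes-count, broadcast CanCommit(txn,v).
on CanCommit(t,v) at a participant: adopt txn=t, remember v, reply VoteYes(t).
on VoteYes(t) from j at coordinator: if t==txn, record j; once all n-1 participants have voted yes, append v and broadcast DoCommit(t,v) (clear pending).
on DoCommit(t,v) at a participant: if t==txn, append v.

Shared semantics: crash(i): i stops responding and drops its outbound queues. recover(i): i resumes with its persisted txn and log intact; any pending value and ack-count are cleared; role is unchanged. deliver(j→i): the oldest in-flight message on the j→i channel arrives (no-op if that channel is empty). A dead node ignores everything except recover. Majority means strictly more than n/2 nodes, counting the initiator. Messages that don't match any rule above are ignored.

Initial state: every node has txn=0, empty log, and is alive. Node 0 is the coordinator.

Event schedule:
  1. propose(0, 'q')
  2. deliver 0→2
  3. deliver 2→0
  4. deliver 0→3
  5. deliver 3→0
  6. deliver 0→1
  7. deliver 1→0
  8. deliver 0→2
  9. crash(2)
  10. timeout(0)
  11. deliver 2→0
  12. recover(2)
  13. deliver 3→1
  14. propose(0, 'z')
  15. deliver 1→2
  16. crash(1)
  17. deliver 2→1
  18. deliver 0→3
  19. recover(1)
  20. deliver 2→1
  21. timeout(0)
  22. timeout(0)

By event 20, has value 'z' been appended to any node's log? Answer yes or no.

no

[1] propose(0,'q') → N0(coor t1 [-])
[2] deliver 0→2 → N2(part t1 [-])
[3] deliver 2→0 → ∅
[4] deliver 0→3 → N3(part t1 [-])
[5] deliver 3→0 → ∅
[6] deliver 0→1 → N1(part t1 [-])
[7] deliver 1→0 → N0(coor t1 [q])
[8] deliver 0→2 → N2(part t1 [q])
[9] crash(2) → N2(✗part t1 [q])
[10] timeout(0) → N0(coor t2 [q])
[11] deliver 2→0 → ∅
[12] recover(2) → N2(part t1 [q])
[13] deliver 3→1 → ∅
[14] propose(0,'z') → N0(coor t3 [q])
[15] deliver 1→2 → ∅
[16] crash(1) → N1(✗part t1 [-])
[17] deliver 2→1 → ∅
[18] deliver 0→3 → N3(part t1 [q])
[19] recover(1) → N1(part t1 [-])
[20] deliver 2→1 → ∅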